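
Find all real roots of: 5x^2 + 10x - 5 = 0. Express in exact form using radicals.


Using the quadratic formula: x = (-b ± sqrt(b^2 - 4ac)) / (2a)
Here a = 5, b = 10, c = -5
Discriminant = b^2 - 4ac = 10^2 - 4(5)(-5) = 100 + 100 = 200
Since discriminant = 200 > 0, there are two real roots.
x = (-10 ± 10*sqrt(2)) / 10
Simplifying: x = -1 ± sqrt(2)
Numerically: x ≈ 0.4142 or x ≈ -2.4142

x = -1 + sqrt(2) or x = -1 - sqrt(2)


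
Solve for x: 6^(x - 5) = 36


Express both sides with the same base.
36 = 6^2
Since the bases match, equate exponents: x - 5 = 2
So x = 2 - (-5) = 7

x = 7


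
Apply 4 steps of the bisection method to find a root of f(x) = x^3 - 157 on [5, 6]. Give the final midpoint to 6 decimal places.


f(x) = x^3 - 157
f(5) = -32 < 0
f(6) = 59 > 0

Step 1: midpoint = (5.000000 + 6.000000)/2 = 5.500000
  f(5.500000) = 9.375000
  f(mid) > 0, so root is in [5.000000, 5.500000]

Step 2: midpoint = (5.000000 + 5.500000)/2 = 5.250000
  f(5.250000) = -12.296875
  f(mid) < 0, so root is in [5.250000, 5.500000]

Step 3: midpoint = (5.250000 + 5.500000)/2 = 5.375000
  f(5.375000) = -1.712891
  f(mid) < 0, so root is in [5.375000, 5.500000]

Step 4: midpoint = (5.375000 + 5.500000)/2 = 5.437500
  f(5.437500) = 3.767334
  f(mid) > 0, so root is in [5.375000, 5.437500]

midpoint = 5.437500


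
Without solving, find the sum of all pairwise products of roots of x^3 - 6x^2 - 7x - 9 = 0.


By Vieta's formulas for x^3 + bx^2 + cx + d = 0:
  r1 + r2 + r3 = -b/a = 6
  r1*r2 + r1*r3 + r2*r3 = c/a = -7
  r1*r2*r3 = -d/a = 9


Sum of pairwise products = -7


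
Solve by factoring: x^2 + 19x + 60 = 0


We need two numbers that multiply to 60 and add to 19.
Those numbers are 15 and 4 (since 15 * 4 = 60 and 15 + 4 = 19).
So x^2 + 19x + 60 = (x + 15)(x + 4) = 0
Setting each factor to zero: x = -15 or x = -4

x = -15, x = -4


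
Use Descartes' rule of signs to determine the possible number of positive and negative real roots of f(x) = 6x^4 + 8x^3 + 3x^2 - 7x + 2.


Descartes' rule of signs:

For positive roots, count sign changes in f(x) = 6x^4 + 8x^3 + 3x^2 - 7x + 2:
Signs of coefficients: +, +, +, -, +
Number of sign changes: 2
Possible positive real roots: 2, 0

For negative roots, examine f(-x) = 6x^4 - 8x^3 + 3x^2 + 7x + 2:
Signs of coefficients: +, -, +, +, +
Number of sign changes: 2
Possible negative real roots: 2, 0

Positive roots: 2 or 0; Negative roots: 2 or 0


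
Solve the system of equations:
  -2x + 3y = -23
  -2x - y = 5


Using Cramer's rule:
Determinant D = (-2)(-1) - (-2)(3) = 2 + 6 = 8
Dx = (-23)(-1) - (5)(3) = 23 - 15 = 8
Dy = (-2)(5) - (-2)(-23) = -10 - 46 = -56
x = Dx/D = 8/8 = 1
y = Dy/D = -56/8 = -7

x = 1, y = -7


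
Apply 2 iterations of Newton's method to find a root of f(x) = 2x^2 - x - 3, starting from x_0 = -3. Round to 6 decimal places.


Newton's method: x_(n+1) = x_n - f(x_n)/f'(x_n)
f(x) = 2x^2 - x - 3
f'(x) = 4x - 1

Iteration 1:
  f(-3.000000) = 18.000000
  f'(-3.000000) = -13.000000
  x_1 = -3.000000 - (18.000000)/(-13.000000) = -1.615385

Iteration 2:
  f(-1.615385) = 3.834320
  f'(-1.615385) = -7.461538
  x_2 = -1.615385 - (3.834320)/(-7.461538) = -1.101507

x_2 = -1.101507


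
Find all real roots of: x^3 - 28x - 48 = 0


Let p(x) = x^3 - 28x - 48. By the rational root theorem (leading coefficient 1), any rational root is an integer divisor of 48: try ±1, ±2, ... in turn.
Test x = 1: value = -75 ≠ 0.
Test x = -1: value = -21 ≠ 0.
Test x = 2: value = -96 ≠ 0.
Test x = -2: value = 0 ✓, so (x + 2) is a factor.
Synthetic division by (x + 2): bring down 1; 1(-2) + 0 = -2; (-2)(-2) - 28 = -24; (-24)(-2) - 48 = 0 → quotient x^2 - 2x - 24, remainder 0.
Solve the quadratic x^2 - 2x - 24 = 0: discriminant = (-2)^2 - 4(1)(-24) = 4 + 96 = 100.
sqrt(100) = 10, so x = (2 ± 10)/2: x = 6 or x = -4.

x = -4, x = -2, x = 6


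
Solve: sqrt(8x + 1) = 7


Square both sides: 8x + 1 = 7^2 = 49
8x = 49 - 1 = 48
x = 6
Check: sqrt(8*6 + 1) = sqrt(49) = 7 ✓

x = 6


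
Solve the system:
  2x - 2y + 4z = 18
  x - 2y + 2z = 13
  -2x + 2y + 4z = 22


Using Cramer's rule. Expand each determinant along the first row.
D  = 2*[(-2)*4 - 2*2] - (-2)*[1*4 - 2*(-2)] + 4*[1*2 - (-2)*(-2)]
  = 2*(-12) - (-2)*(8) + 4*(-2) = -16
Dx = 18*[(-2)*4 - 2*2] - (-2)*[13*4 - 2*22] + 4*[13*2 - (-2)*22]
  = 18*(-12) - (-2)*(8) + 4*(70) = 80
Dy = 2*[13*4 - 2*22] - 18*[1*4 - 2*(-2)] + 4*[1*22 - 13*(-2)]
  = 2*(8) - 18*(8) + 4*(48) = 64
Dz = 2*[(-2)*22 - 13*2] - (-2)*[1*22 - 13*(-2)] + 18*[1*2 - (-2)*(-2)]
  = 2*(-70) - (-2)*(48) + 18*(-2) = -80
x = Dx/D = 80/-16 = -5, y = Dy/D = 64/-16 = -4, z = Dz/D = -80/-16 = 5
Check eq1: (2)(-5) + (-2)(-4) + (4)(5) = 18 = 18 ✓
Check eq2: (1)(-5) + (-2)(-4) + (2)(5) = 13 = 13 ✓
Check eq3: (-2)(-5) + (2)(-4) + (4)(5) = 22 = 22 ✓

x = -5, y = -4, z = 5


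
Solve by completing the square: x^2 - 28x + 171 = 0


Start: x^2 - 28x + 171 = 0
Move constant: x^2 - 28x = -171
Half of -28 is -14, squared is 196
Add 196 to both sides: x^2 - 28x + 196 = 25
(x - 14)^2 = 25
x - 14 = ±5
x = 14 + 5 = 19 or x = 14 - 5 = 9

x = 9, x = 19


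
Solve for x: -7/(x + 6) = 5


Multiply both sides by (x + 6): -7 = 5(x + 6)
Distribute: -7 = 5x + 30
5x = -7 - 30 = -37
x = -37/5

x = -37/5


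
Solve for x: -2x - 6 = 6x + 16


Starting with: -2x - 6 = 6x + 16
Move all x terms to left: (-2 - 6)x = 16 + 6
Simplify: -8x = 22
Divide both sides by -8: x = -11/4

x = -11/4


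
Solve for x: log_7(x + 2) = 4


Convert to exponential form: x + 2 = 7^4 = 2401
x = 2401 - 2 = 2399
Check: log_7(2399 + 2) = log_7(2401) = log_7(2401) = 4 ✓

x = 2399


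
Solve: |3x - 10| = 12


An absolute value equation |expr| = 12 gives two cases:
Case 1: 3x - 10 = 12
  3x = 22, so x = 22/3
Case 2: 3x - 10 = -12
  3x = -2, so x = -2/3

x = -2/3, x = 22/3


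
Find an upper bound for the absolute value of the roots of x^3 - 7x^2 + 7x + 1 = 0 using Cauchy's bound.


Cauchy's bound: all roots r satisfy |r| <= 1 + max(|a_i/a_n|) for i = 0,...,n-1
where a_n is the leading coefficient.

Coefficients: [1, -7, 7, 1]
Leading coefficient a_n = 1
Ratios |a_i/a_n|: 7, 7, 1
Maximum ratio: 7
Cauchy's bound: |r| <= 1 + 7 = 8

Upper bound = 8


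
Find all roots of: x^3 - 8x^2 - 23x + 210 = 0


Let p(x) = x^3 - 8x^2 - 23x + 210. By the rational root theorem (leading coefficient 1), any rational root is an integer divisor of 210: try ±1, ±2, ... in turn.
Test x = 1: value = 180 ≠ 0.
Test x = -1: value = 224 ≠ 0.
Test x = 2: value = 140 ≠ 0.
Test x = -2: value = 216 ≠ 0.
Test x = 3: value = 96 ≠ 0.
Test x = -3: value = 180 ≠ 0.
Test x = 5: value = 20 ≠ 0.
Test x = -5: value = 0 ✓, so (x + 5) is a factor.
Synthetic division by (x + 5): bring down 1; 1(-5) - 8 = -13; (-13)(-5) - 23 = 42; 42(-5) + 210 = 0 → quotient x^2 - 13x + 42, remainder 0.
Solve the quadratic x^2 - 13x + 42 = 0: discriminant = (-13)^2 - 4(1)(42) = 169 - 168 = 1.
sqrt(1) = 1, so x = (13 ± 1)/2: x = 7 or x = 6.
Collecting all roots found:

x = -5, x = 6, x = 7


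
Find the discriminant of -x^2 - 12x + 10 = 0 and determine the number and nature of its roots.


For ax^2 + bx + c = 0, discriminant D = b^2 - 4ac
Here a = -1, b = -12, c = 10
D = (-12)^2 - 4(-1)(10) = 144 + 40 = 184

D = 184 > 0 but not a perfect square
The equation has 2 distinct real irrational roots.

Discriminant = 184, 2 distinct real irrational roots


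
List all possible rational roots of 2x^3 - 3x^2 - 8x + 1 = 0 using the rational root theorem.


Rational root theorem: possible roots are ±p/q where:
  p divides the constant term (1): p ∈ {1}
  q divides the leading coefficient (2): q ∈ {1, 2}

All possible rational roots: -1, -1/2, 1/2, 1

-1, -1/2, 1/2, 1


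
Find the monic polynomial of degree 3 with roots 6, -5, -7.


A monic polynomial with roots 6, -5, -7 is:
p(x) = (x - 6)(x + 5)(x + 7)
After multiplying by (x - 6): x - 6
After multiplying by (x + 5): x^2 - x - 30
After multiplying by (x + 7): x^3 + 6x^2 - 37x - 210

x^3 + 6x^2 - 37x - 210


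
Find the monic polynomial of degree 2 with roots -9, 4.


A monic polynomial with roots -9, 4 is:
p(x) = (x + 9)(x - 4)
After multiplying by (x + 9): x + 9
After multiplying by (x - 4): x^2 + 5x - 36

x^2 + 5x - 36


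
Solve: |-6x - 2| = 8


An absolute value equation |expr| = 8 gives two cases:
Case 1: -6x - 2 = 8
  -6x = 10, so x = -5/3
Case 2: -6x - 2 = -8
  -6x = -6, so x = 1

x = -5/3, x = 1


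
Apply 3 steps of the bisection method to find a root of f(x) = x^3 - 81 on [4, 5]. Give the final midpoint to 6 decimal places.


f(x) = x^3 - 81
f(4) = -17 < 0
f(5) = 44 > 0

Step 1: midpoint = (4.000000 + 5.000000)/2 = 4.500000
  f(4.500000) = 10.125000
  f(mid) > 0, so root is in [4.000000, 4.500000]

Step 2: midpoint = (4.000000 + 4.500000)/2 = 4.250000
  f(4.250000) = -4.234375
  f(mid) < 0, so root is in [4.250000, 4.500000]

Step 3: midpoint = (4.250000 + 4.500000)/2 = 4.375000
  f(4.375000) = 2.740234
  f(mid) > 0, so root is in [4.250000, 4.375000]

midpoint = 4.375000


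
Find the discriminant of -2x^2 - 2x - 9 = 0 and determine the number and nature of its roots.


For ax^2 + bx + c = 0, discriminant D = b^2 - 4ac
Here a = -2, b = -2, c = -9
D = (-2)^2 - 4(-2)(-9) = 4 - 72 = -68

D = -68 < 0
The equation has no real roots (2 complex conjugate roots).

Discriminant = -68, no real roots (2 complex conjugate roots)


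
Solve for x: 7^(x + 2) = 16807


Express both sides with the same base.
16807 = 7^5
Since the bases match, equate exponents: x + 2 = 5
So x = 5 - (2) = 3

x = 3


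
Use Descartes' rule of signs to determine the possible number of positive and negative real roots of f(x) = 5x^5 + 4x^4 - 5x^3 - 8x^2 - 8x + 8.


Descartes' rule of signs:

For positive roots, count sign changes in f(x) = 5x^5 + 4x^4 - 5x^3 - 8x^2 - 8x + 8:
Signs of coefficients: +, +, -, -, -, +
Number of sign changes: 2
Possible positive real roots: 2, 0

For negative roots, examine f(-x) = -5x^5 + 4x^4 + 5x^3 - 8x^2 + 8x + 8:
Signs of coefficients: -, +, +, -, +, +
Number of sign changes: 3
Possible negative real roots: 3, 1

Positive roots: 2 or 0; Negative roots: 3 or 1


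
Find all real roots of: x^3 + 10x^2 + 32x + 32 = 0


Let p(x) = x^3 + 10x^2 + 32x + 32. By the rational root theorem (leading coefficient 1), any rational root is an integer divisor of 32: try ±1, ±2, ... in turn.
Test x = 1: value = 75 ≠ 0.
Test x = -1: value = 9 ≠ 0.
Test x = 2: value = 144 ≠ 0.
Test x = -2: value = 0 ✓, so (x + 2) is a factor.
Synthetic division by (x + 2): bring down 1; 1(-2) + 10 = 8; 8(-2) + 32 = 16; 16(-2) + 32 = 0 → quotient x^2 + 8x + 16, remainder 0.
Solve the quadratic x^2 + 8x + 16 = 0: discriminant = 8^2 - 4(1)(16) = 64 - 64 = 0.
Discriminant = 0, so a double root: x = -8/2 = -4.

x = -4 (multiplicity 2), x = -2


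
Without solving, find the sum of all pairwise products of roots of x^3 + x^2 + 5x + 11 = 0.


By Vieta's formulas for x^3 + bx^2 + cx + d = 0:
  r1 + r2 + r3 = -b/a = -1
  r1*r2 + r1*r3 + r2*r3 = c/a = 5
  r1*r2*r3 = -d/a = -11


Sum of pairwise products = 5


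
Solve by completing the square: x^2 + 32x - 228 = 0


Start: x^2 + 32x - 228 = 0
Move constant: x^2 + 32x = 228
Half of 32 is 16, squared is 256
Add 256 to both sides: x^2 + 32x + 256 = 484
(x + 16)^2 = 484
x + 16 = ±22
x = -16 + 22 = 6 or x = -16 - 22 = -38

x = -38, x = 6


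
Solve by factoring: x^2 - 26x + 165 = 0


We need two numbers that multiply to 165 and add to -26.
Those numbers are -11 and -15 (since (-11) * (-15) = 165 and (-11) + (-15) = -26).
So x^2 - 26x + 165 = (x - 11)(x - 15) = 0
Setting each factor to zero: x = 11 or x = 15

x = 11, x = 15


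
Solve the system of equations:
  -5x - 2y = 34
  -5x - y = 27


Using Cramer's rule:
Determinant D = (-5)(-1) - (-5)(-2) = 5 - 10 = -5
Dx = (34)(-1) - (27)(-2) = -34 + 54 = 20
Dy = (-5)(27) - (-5)(34) = -135 + 170 = 35
x = Dx/D = 20/-5 = -4
y = Dy/D = 35/-5 = -7

x = -4, y = -7


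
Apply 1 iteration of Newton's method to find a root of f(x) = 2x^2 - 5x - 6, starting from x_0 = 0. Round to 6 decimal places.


Newton's method: x_(n+1) = x_n - f(x_n)/f'(x_n)
f(x) = 2x^2 - 5x - 6
f'(x) = 4x - 5

Iteration 1:
  f(0.000000) = -6.000000
  f'(0.000000) = -5.000000
  x_1 = 0.000000 - (-6.000000)/(-5.000000) = -1.200000

x_1 = -1.200000


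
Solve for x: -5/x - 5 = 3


Subtract -5 from both sides: -5/x = 8
Multiply both sides by x: -5 = 8 * x
Divide by 8: x = -5/8

x = -5/8


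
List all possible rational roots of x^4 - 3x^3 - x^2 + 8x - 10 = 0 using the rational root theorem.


Rational root theorem: possible roots are ±p/q where:
  p divides the constant term (-10): p ∈ {1, 2, 5, 10}
  q divides the leading coefficient (1): q ∈ {1}

All possible rational roots: -10, -5, -2, -1, 1, 2, 5, 10

-10, -5, -2, -1, 1, 2, 5, 10


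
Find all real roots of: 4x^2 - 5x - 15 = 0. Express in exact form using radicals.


Using the quadratic formula: x = (-b ± sqrt(b^2 - 4ac)) / (2a)
Here a = 4, b = -5, c = -15
Discriminant = b^2 - 4ac = (-5)^2 - 4(4)(-15) = 25 + 240 = 265
Since discriminant = 265 > 0, there are two real roots.
x = (5 ± sqrt(265)) / 8
Numerically: x ≈ 2.6599 or x ≈ -1.4099

x = (5 + sqrt(265)) / 8 or x = (5 - sqrt(265)) / 8


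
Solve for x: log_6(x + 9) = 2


Convert to exponential form: x + 9 = 6^2 = 36
x = 36 - 9 = 27
Check: log_6(27 + 9) = log_6(36) = log_6(36) = 2 ✓

x = 27


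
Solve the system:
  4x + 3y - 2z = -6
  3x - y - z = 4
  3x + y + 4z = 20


Using Cramer's rule. Expand each determinant along the first row.
D  = 4*[(-1)*4 - (-1)*1] - 3*[3*4 - (-1)*3] + (-2)*[3*1 - (-1)*3]
  = 4*(-3) - 3*(15) + (-2)*(6) = -69
Dx = (-6)*[(-1)*4 - (-1)*1] - 3*[4*4 - (-1)*20] + (-2)*[4*1 - (-1)*20]
  = (-6)*(-3) - 3*(36) + (-2)*(24) = -138
Dy = 4*[4*4 - (-1)*20] - (-6)*[3*4 - (-1)*3] + (-2)*[3*20 - 4*3]
  = 4*(36) - (-6)*(15) + (-2)*(48) = 138
Dz = 4*[(-1)*20 - 4*1] - 3*[3*20 - 4*3] + (-6)*[3*1 - (-1)*3]
  = 4*(-24) - 3*(48) + (-6)*(6) = -276
x = Dx/D = -138/-69 = 2, y = Dy/D = 138/-69 = -2, z = Dz/D = -276/-69 = 4
Check eq1: (4)(2) + (3)(-2) + (-2)(4) = -6 = -6 ✓
Check eq2: (3)(2) + (-1)(-2) + (-1)(4) = 4 = 4 ✓
Check eq3: (3)(2) + (1)(-2) + (4)(4) = 20 = 20 ✓

x = 2, y = -2, z = 4


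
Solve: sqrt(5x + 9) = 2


Square both sides: 5x + 9 = 2^2 = 4
5x = 4 - 9 = -5
x = -1
Check: sqrt(5*(-1) + 9) = sqrt(4) = 2 ✓

x = -1


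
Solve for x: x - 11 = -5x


Starting with: x - 11 = -5x
Move all x terms to left: (1 + 5)x = 0 + 11
Simplify: 6x = 11
Divide both sides by 6: x = 11/6

x = 11/6


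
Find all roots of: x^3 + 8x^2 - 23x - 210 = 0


Let p(x) = x^3 + 8x^2 - 23x - 210. By the rational root theorem (leading coefficient 1), any rational root is an integer divisor of 210: try ±1, ±2, ... in turn.
Test x = 1: value = -224 ≠ 0.
Test x = -1: value = -180 ≠ 0.
Test x = 2: value = -216 ≠ 0.
Test x = -2: value = -140 ≠ 0.
Test x = 3: value = -180 ≠ 0.
Test x = -3: value = -96 ≠ 0.
Test x = 5: value = 0 ✓, so (x - 5) is a factor.
Synthetic division by (x - 5): bring down 1; 1(5) + 8 = 13; 13(5) - 23 = 42; 42(5) - 210 = 0 → quotient x^2 + 13x + 42, remainder 0.
Solve the quadratic x^2 + 13x + 42 = 0: discriminant = 13^2 - 4(1)(42) = 169 - 168 = 1.
sqrt(1) = 1, so x = (-13 ± 1)/2: x = -6 or x = -7.
Collecting all roots found:

x = -7, x = -6, x = 5


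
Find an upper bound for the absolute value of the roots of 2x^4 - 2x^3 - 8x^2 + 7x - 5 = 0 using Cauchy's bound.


Cauchy's bound: all roots r satisfy |r| <= 1 + max(|a_i/a_n|) for i = 0,...,n-1
where a_n is the leading coefficient.

Coefficients: [2, -2, -8, 7, -5]
Leading coefficient a_n = 2
Ratios |a_i/a_n|: 1, 4, 7/2, 5/2
Maximum ratio: 4
Cauchy's bound: |r| <= 1 + 4 = 5

Upper bound = 5


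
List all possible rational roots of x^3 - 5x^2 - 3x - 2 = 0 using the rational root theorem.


Rational root theorem: possible roots are ±p/q where:
  p divides the constant term (-2): p ∈ {1, 2}
  q divides the leading coefficient (1): q ∈ {1}

All possible rational roots: -2, -1, 1, 2

-2, -1, 1, 2


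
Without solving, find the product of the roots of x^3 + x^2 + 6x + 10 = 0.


By Vieta's formulas for x^3 + bx^2 + cx + d = 0:
  r1 + r2 + r3 = -b/a = -1
  r1*r2 + r1*r3 + r2*r3 = c/a = 6
  r1*r2*r3 = -d/a = -10


Product = -10


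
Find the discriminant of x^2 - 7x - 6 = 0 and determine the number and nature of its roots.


For ax^2 + bx + c = 0, discriminant D = b^2 - 4ac
Here a = 1, b = -7, c = -6
D = (-7)^2 - 4(1)(-6) = 49 + 24 = 73

D = 73 > 0 but not a perfect square
The equation has 2 distinct real irrational roots.

Discriminant = 73, 2 distinct real irrational roots


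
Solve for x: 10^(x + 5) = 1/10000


Express both sides with the same base.
1/10000 = 10^(-4)
Since the bases match, equate exponents: x + 5 = -4
So x = -4 - (5) = -9

x = -9


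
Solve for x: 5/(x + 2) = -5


Multiply both sides by (x + 2): 5 = -5(x + 2)
Distribute: 5 = -5x - 10
-5x = 5 + 10 = 15
x = -3

x = -3


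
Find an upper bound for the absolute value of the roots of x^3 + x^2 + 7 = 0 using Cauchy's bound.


Cauchy's bound: all roots r satisfy |r| <= 1 + max(|a_i/a_n|) for i = 0,...,n-1
where a_n is the leading coefficient.

Coefficients: [1, 1, 0, 7]
Leading coefficient a_n = 1
Ratios |a_i/a_n|: 1, 0, 7
Maximum ratio: 7
Cauchy's bound: |r| <= 1 + 7 = 8

Upper bound = 8


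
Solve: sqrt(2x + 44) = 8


Square both sides: 2x + 44 = 8^2 = 64
2x = 64 - 44 = 20
x = 10
Check: sqrt(2*10 + 44) = sqrt(64) = 8 ✓

x = 10


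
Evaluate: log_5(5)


We need the exponent such that 5^? = 5
5^1 = 5
Therefore log_5(5) = 1

1


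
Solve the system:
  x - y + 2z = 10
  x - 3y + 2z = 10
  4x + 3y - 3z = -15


Using Cramer's rule. Expand each determinant along the first row.
D  = 1*[(-3)*(-3) - 2*3] - (-1)*[1*(-3) - 2*4] + 2*[1*3 - (-3)*4]
  = 1*(3) - (-1)*(-11) + 2*(15) = 22
Dx = 10*[(-3)*(-3) - 2*3] - (-1)*[10*(-3) - 2*(-15)] + 2*[10*3 - (-3)*(-15)]
  = 10*(3) - (-1)*(0) + 2*(-15) = 0
Dy = 1*[10*(-3) - 2*(-15)] - 10*[1*(-3) - 2*4] + 2*[1*(-15) - 10*4]
  = 1*(0) - 10*(-11) + 2*(-55) = 0
Dz = 1*[(-3)*(-15) - 10*3] - (-1)*[1*(-15) - 10*4] + 10*[1*3 - (-3)*4]
  = 1*(15) - (-1)*(-55) + 10*(15) = 110
x = Dx/D = 0/22 = 0, y = Dy/D = 0/22 = 0, z = Dz/D = 110/22 = 5
Check eq1: (1)(0) + (-1)(0) + (2)(5) = 10 = 10 ✓
Check eq2: (1)(0) + (-3)(0) + (2)(5) = 10 = 10 ✓
Check eq3: (4)(0) + (3)(0) + (-3)(5) = -15 = -15 ✓

x = 0, y = 0, z = 5


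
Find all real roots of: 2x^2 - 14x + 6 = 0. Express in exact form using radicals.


Using the quadratic formula: x = (-b ± sqrt(b^2 - 4ac)) / (2a)
Here a = 2, b = -14, c = 6
Discriminant = b^2 - 4ac = (-14)^2 - 4(2)(6) = 196 - 48 = 148
Since discriminant = 148 > 0, there are two real roots.
x = (14 ± 2*sqrt(37)) / 4
Simplifying: x = (7 ± sqrt(37)) / 2
Numerically: x ≈ 6.5414 or x ≈ 0.4586

x = (7 + sqrt(37)) / 2 or x = (7 - sqrt(37)) / 2


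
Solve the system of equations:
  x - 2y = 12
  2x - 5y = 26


Using Cramer's rule:
Determinant D = (1)(-5) - (2)(-2) = -5 + 4 = -1
Dx = (12)(-5) - (26)(-2) = -60 + 52 = -8
Dy = (1)(26) - (2)(12) = 26 - 24 = 2
x = Dx/D = -8/-1 = 8
y = Dy/D = 2/-1 = -2

x = 8, y = -2


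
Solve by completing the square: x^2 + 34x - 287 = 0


Start: x^2 + 34x - 287 = 0
Move constant: x^2 + 34x = 287
Half of 34 is 17, squared is 289
Add 289 to both sides: x^2 + 34x + 289 = 576
(x + 17)^2 = 576
x + 17 = ±24
x = -17 + 24 = 7 or x = -17 - 24 = -41

x = -41, x = 7


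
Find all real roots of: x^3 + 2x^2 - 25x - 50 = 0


Let p(x) = x^3 + 2x^2 - 25x - 50. By the rational root theorem (leading coefficient 1), any rational root is an integer divisor of 50: try ±1, ±2, ... in turn.
Test x = 1: value = -72 ≠ 0.
Test x = -1: value = -24 ≠ 0.
Test x = 2: value = -84 ≠ 0.
Test x = -2: value = 0 ✓, so (x + 2) is a factor.
Synthetic division by (x + 2): bring down 1; 1(-2) + 2 = 0; 0(-2) - 25 = -25; (-25)(-2) - 50 = 0 → quotient x^2 - 25, remainder 0.
Solve the quadratic x^2 - 25 = 0: discriminant = 0^2 - 4(1)(-25) = 0 + 100 = 100.
sqrt(100) = 10, so x = (0 ± 10)/2: x = 5 or x = -5.

x = -5, x = -2, x = 5


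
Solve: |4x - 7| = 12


An absolute value equation |expr| = 12 gives two cases:
Case 1: 4x - 7 = 12
  4x = 19, so x = 19/4
Case 2: 4x - 7 = -12
  4x = -5, so x = -5/4

x = -5/4, x = 19/4


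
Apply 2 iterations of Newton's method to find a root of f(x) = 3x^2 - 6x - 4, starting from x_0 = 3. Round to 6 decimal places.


Newton's method: x_(n+1) = x_n - f(x_n)/f'(x_n)
f(x) = 3x^2 - 6x - 4
f'(x) = 6x - 6

Iteration 1:
  f(3.000000) = 5.000000
  f'(3.000000) = 12.000000
  x_1 = 3.000000 - (5.000000)/(12.000000) = 2.583333

Iteration 2:
  f(2.583333) = 0.520833
  f'(2.583333) = 9.500000
  x_2 = 2.583333 - (0.520833)/(9.500000) = 2.528509

x_2 = 2.528509


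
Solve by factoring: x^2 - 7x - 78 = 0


We need two numbers that multiply to -78 and add to -7.
Those numbers are 6 and -13 (since 6 * (-13) = -78 and 6 + (-13) = -7).
So x^2 - 7x - 78 = (x + 6)(x - 13) = 0
Setting each factor to zero: x = -6 or x = 13

x = -6, x = 13


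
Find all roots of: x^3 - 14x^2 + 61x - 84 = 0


Let p(x) = x^3 - 14x^2 + 61x - 84. By the rational root theorem (leading coefficient 1), any rational root is an integer divisor of 84: try ±1, ±2, ... in turn.
Test x = 1: value = -36 ≠ 0.
Test x = -1: value = -160 ≠ 0.
Test x = 2: value = -10 ≠ 0.
Test x = -2: value = -270 ≠ 0.
Test x = 3: value = 0 ✓, so (x - 3) is a factor.
Synthetic division by (x - 3): bring down 1; 1(3) - 14 = -11; (-11)(3) + 61 = 28; 28(3) - 84 = 0 → quotient x^2 - 11x + 28, remainder 0.
Solve the quadratic x^2 - 11x + 28 = 0: discriminant = (-11)^2 - 4(1)(28) = 121 - 112 = 9.
sqrt(9) = 3, so x = (11 ± 3)/2: x = 7 or x = 4.
Collecting all roots found:

x = 3, x = 4, x = 7


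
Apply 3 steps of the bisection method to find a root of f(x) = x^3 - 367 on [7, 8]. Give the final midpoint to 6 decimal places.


f(x) = x^3 - 367
f(7) = -24 < 0
f(8) = 145 > 0

Step 1: midpoint = (7.000000 + 8.000000)/2 = 7.500000
  f(7.500000) = 54.875000
  f(mid) > 0, so root is in [7.000000, 7.500000]

Step 2: midpoint = (7.000000 + 7.500000)/2 = 7.250000
  f(7.250000) = 14.078125
  f(mid) > 0, so root is in [7.000000, 7.250000]

Step 3: midpoint = (7.000000 + 7.250000)/2 = 7.125000
  f(7.125000) = -5.294922
  f(mid) < 0, so root is in [7.125000, 7.250000]

midpoint = 7.125000


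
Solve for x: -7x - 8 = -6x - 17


Starting with: -7x - 8 = -6x - 17
Move all x terms to left: (-7 + 6)x = -17 + 8
Simplify: -x = -9
Divide both sides by -1: x = 9

x = 9


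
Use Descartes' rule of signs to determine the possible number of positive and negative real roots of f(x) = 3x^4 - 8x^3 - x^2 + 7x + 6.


Descartes' rule of signs:

For positive roots, count sign changes in f(x) = 3x^4 - 8x^3 - x^2 + 7x + 6:
Signs of coefficients: +, -, -, +, +
Number of sign changes: 2
Possible positive real roots: 2, 0

For negative roots, examine f(-x) = 3x^4 + 8x^3 - x^2 - 7x + 6:
Signs of coefficients: +, +, -, -, +
Number of sign changes: 2
Possible negative real roots: 2, 0

Positive roots: 2 or 0; Negative roots: 2 or 0


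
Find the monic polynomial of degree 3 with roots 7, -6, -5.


A monic polynomial with roots 7, -6, -5 is:
p(x) = (x - 7)(x + 6)(x + 5)
After multiplying by (x - 7): x - 7
After multiplying by (x + 6): x^2 - x - 42
After multiplying by (x + 5): x^3 + 4x^2 - 47x - 210

x^3 + 4x^2 - 47x - 210


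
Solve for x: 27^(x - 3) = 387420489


Express both sides with the same base.
387420489 = 27^6
Since the bases match, equate exponents: x - 3 = 6
So x = 6 - (-3) = 9

x = 9


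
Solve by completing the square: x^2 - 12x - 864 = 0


Start: x^2 - 12x - 864 = 0
Move constant: x^2 - 12x = 864
Half of -12 is -6, squared is 36
Add 36 to both sides: x^2 - 12x + 36 = 900
(x - 6)^2 = 900
x - 6 = ±30
x = 6 + 30 = 36 or x = 6 - 30 = -24

x = -24, x = 36


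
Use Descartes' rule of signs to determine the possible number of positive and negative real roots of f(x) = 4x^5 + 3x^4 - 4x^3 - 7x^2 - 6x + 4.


Descartes' rule of signs:

For positive roots, count sign changes in f(x) = 4x^5 + 3x^4 - 4x^3 - 7x^2 - 6x + 4:
Signs of coefficients: +, +, -, -, -, +
Number of sign changes: 2
Possible positive real roots: 2, 0

For negative roots, examine f(-x) = -4x^5 + 3x^4 + 4x^3 - 7x^2 + 6x + 4:
Signs of coefficients: -, +, +, -, +, +
Number of sign changes: 3
Possible negative real roots: 3, 1

Positive roots: 2 or 0; Negative roots: 3 or 1


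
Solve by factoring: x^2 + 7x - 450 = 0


We need two numbers that multiply to -450 and add to 7.
Those numbers are -18 and 25 (since (-18) * 25 = -450 and (-18) + 25 = 7).
So x^2 + 7x - 450 = (x - 18)(x + 25) = 0
Setting each factor to zero: x = 18 or x = -25

x = -25, x = 18


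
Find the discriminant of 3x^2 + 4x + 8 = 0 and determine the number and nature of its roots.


For ax^2 + bx + c = 0, discriminant D = b^2 - 4ac
Here a = 3, b = 4, c = 8
D = (4)^2 - 4(3)(8) = 16 - 96 = -80

D = -80 < 0
The equation has no real roots (2 complex conjugate roots).

Discriminant = -80, no real roots (2 complex conjugate roots)


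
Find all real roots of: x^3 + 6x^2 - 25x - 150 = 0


Let p(x) = x^3 + 6x^2 - 25x - 150. By the rational root theorem (leading coefficient 1), any rational root is an integer divisor of 150: try ±1, ±2, ... in turn.
Test x = 1: value = -168 ≠ 0.
Test x = -1: value = -120 ≠ 0.
Test x = 2: value = -168 ≠ 0.
Test x = -2: value = -84 ≠ 0.
Test x = 3: value = -144 ≠ 0.
Test x = -3: value = -48 ≠ 0.
Test x = 5: value = 0 ✓, so (x - 5) is a factor.
Synthetic division by (x - 5): bring down 1; 1(5) + 6 = 11; 11(5) - 25 = 30; 30(5) - 150 = 0 → quotient x^2 + 11x + 30, remainder 0.
Solve the quadratic x^2 + 11x + 30 = 0: discriminant = 11^2 - 4(1)(30) = 121 - 120 = 1.
sqrt(1) = 1, so x = (-11 ± 1)/2: x = -5 or x = -6.

x = -6, x = -5, x = 5


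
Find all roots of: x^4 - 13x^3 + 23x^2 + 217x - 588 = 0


Let p(x) = x^4 - 13x^3 + 23x^2 + 217x - 588. By the rational root theorem (leading coefficient 1), any rational root is an integer divisor of 588: try ±1, ±2, ... in turn.
Test x = 1: value = -360 ≠ 0.
Test x = -1: value = -768 ≠ 0.
Test x = 2: value = -150 ≠ 0.
Test x = -2: value = -810 ≠ 0.
Test x = 3: value = 0 ✓, so (x - 3) is a factor.
Synthetic division by (x - 3): bring down 1; 1(3) - 13 = -10; (-10)(3) + 23 = -7; (-7)(3) + 217 = 196; 196(3) - 588 = 0 → quotient x^3 - 10x^2 - 7x + 196, remainder 0.
Continue with the quotient x^3 - 10x^2 - 7x + 196 (candidates must divide 196).
Test x = 4: value = 72 ≠ 0.
Test x = -4: value = 0 ✓, so (x + 4) is a factor.
Synthetic division by (x + 4): bring down 1; 1(-4) - 10 = -14; (-14)(-4) - 7 = 49; 49(-4) + 196 = 0 → quotient x^2 - 14x + 49, remainder 0.
Solve the quadratic x^2 - 14x + 49 = 0: discriminant = (-14)^2 - 4(1)(49) = 196 - 196 = 0.
Discriminant = 0, so a double root: x = 14/2 = 7.
Collecting all roots found:

x = -4, x = 3, x = 7 (multiplicity 2)


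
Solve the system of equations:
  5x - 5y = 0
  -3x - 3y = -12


Using Cramer's rule:
Determinant D = (5)(-3) - (-3)(-5) = -15 - 15 = -30
Dx = (0)(-3) - (-12)(-5) = 0 - 60 = -60
Dy = (5)(-12) - (-3)(0) = -60 - 0 = -60
x = Dx/D = -60/-30 = 2
y = Dy/D = -60/-30 = 2

x = 2, y = 2


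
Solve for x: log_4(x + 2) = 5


Convert to exponential form: x + 2 = 4^5 = 1024
x = 1024 - 2 = 1022
Check: log_4(1022 + 2) = log_4(1024) = log_4(1024) = 5 ✓

x = 1022


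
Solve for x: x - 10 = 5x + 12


Starting with: x - 10 = 5x + 12
Move all x terms to left: (1 - 5)x = 12 + 10
Simplify: -4x = 22
Divide both sides by -4: x = -11/2

x = -11/2


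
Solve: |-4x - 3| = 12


An absolute value equation |expr| = 12 gives two cases:
Case 1: -4x - 3 = 12
  -4x = 15, so x = -15/4
Case 2: -4x - 3 = -12
  -4x = -9, so x = 9/4

x = -15/4, x = 9/4


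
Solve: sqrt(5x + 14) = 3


Square both sides: 5x + 14 = 3^2 = 9
5x = 9 - 14 = -5
x = -1
Check: sqrt(5*(-1) + 14) = sqrt(9) = 3 ✓

x = -1


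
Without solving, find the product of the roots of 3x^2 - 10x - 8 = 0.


By Vieta's formulas for ax^2 + bx + c = 0:
  Sum of roots = -b/a
  Product of roots = c/a

Here a = 3, b = -10, c = -8
Sum = -(-10)/3 = 10/3
Product = -8/3 = -8/3

Product = -8/3


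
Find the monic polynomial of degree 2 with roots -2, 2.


A monic polynomial with roots -2, 2 is:
p(x) = (x + 2)(x - 2)
After multiplying by (x + 2): x + 2
After multiplying by (x - 2): x^2 - 4

x^2 - 4


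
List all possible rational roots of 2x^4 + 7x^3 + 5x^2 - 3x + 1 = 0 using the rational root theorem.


Rational root theorem: possible roots are ±p/q where:
  p divides the constant term (1): p ∈ {1}
  q divides the leading coefficient (2): q ∈ {1, 2}

All possible rational roots: -1, -1/2, 1/2, 1

-1, -1/2, 1/2, 1


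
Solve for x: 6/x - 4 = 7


Subtract -4 from both sides: 6/x = 11
Multiply both sides by x: 6 = 11 * x
Divide by 11: x = 6/11

x = 6/11


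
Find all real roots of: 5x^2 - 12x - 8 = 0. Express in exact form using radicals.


Using the quadratic formula: x = (-b ± sqrt(b^2 - 4ac)) / (2a)
Here a = 5, b = -12, c = -8
Discriminant = b^2 - 4ac = (-12)^2 - 4(5)(-8) = 144 + 160 = 304
Since discriminant = 304 > 0, there are two real roots.
x = (12 ± 4*sqrt(19)) / 10
Simplifying: x = (6 ± 2*sqrt(19)) / 5
Numerically: x ≈ 2.9436 or x ≈ -0.5436

x = (6 + 2*sqrt(19)) / 5 or x = (6 - 2*sqrt(19)) / 5


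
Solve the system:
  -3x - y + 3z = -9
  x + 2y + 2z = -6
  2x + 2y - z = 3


Using Cramer's rule. Expand each determinant along the first row.
D  = (-3)*[2*(-1) - 2*2] - (-1)*[1*(-1) - 2*2] + 3*[1*2 - 2*2]
  = (-3)*(-6) - (-1)*(-5) + 3*(-2) = 7
Dx = (-9)*[2*(-1) - 2*2] - (-1)*[(-6)*(-1) - 2*3] + 3*[(-6)*2 - 2*3]
  = (-9)*(-6) - (-1)*(0) + 3*(-18) = 0
Dy = (-3)*[(-6)*(-1) - 2*3] - (-9)*[1*(-1) - 2*2] + 3*[1*3 - (-6)*2]
  = (-3)*(0) - (-9)*(-5) + 3*(15) = 0
Dz = (-3)*[2*3 - (-6)*2] - (-1)*[1*3 - (-6)*2] + (-9)*[1*2 - 2*2]
  = (-3)*(18) - (-1)*(15) + (-9)*(-2) = -21
x = Dx/D = 0/7 = 0, y = Dy/D = 0/7 = 0, z = Dz/D = -21/7 = -3
Check eq1: (-3)(0) + (-1)(0) + (3)(-3) = -9 = -9 ✓
Check eq2: (1)(0) + (2)(0) + (2)(-3) = -6 = -6 ✓
Check eq3: (2)(0) + (2)(0) + (-1)(-3) = 3 = 3 ✓

x = 0, y = 0, z = -3


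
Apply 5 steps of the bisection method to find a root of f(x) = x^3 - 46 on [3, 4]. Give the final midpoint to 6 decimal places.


f(x) = x^3 - 46
f(3) = -19 < 0
f(4) = 18 > 0

Step 1: midpoint = (3.000000 + 4.000000)/2 = 3.500000
  f(3.500000) = -3.125000
  f(mid) < 0, so root is in [3.500000, 4.000000]

Step 2: midpoint = (3.500000 + 4.000000)/2 = 3.750000
  f(3.750000) = 6.734375
  f(mid) > 0, so root is in [3.500000, 3.750000]

Step 3: midpoint = (3.500000 + 3.750000)/2 = 3.625000
  f(3.625000) = 1.634766
  f(mid) > 0, so root is in [3.500000, 3.625000]

Step 4: midpoint = (3.500000 + 3.625000)/2 = 3.562500
  f(3.562500) = -0.786865
  f(mid) < 0, so root is in [3.562500, 3.625000]

Step 5: midpoint = (3.562500 + 3.625000)/2 = 3.593750
  f(3.593750) = 0.413422
  f(mid) > 0, so root is in [3.562500, 3.593750]

midpoint = 3.593750


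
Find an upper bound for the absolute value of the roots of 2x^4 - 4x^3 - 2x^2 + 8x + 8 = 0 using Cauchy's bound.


Cauchy's bound: all roots r satisfy |r| <= 1 + max(|a_i/a_n|) for i = 0,...,n-1
where a_n is the leading coefficient.

Coefficients: [2, -4, -2, 8, 8]
Leading coefficient a_n = 2
Ratios |a_i/a_n|: 2, 1, 4, 4
Maximum ratio: 4
Cauchy's bound: |r| <= 1 + 4 = 5

Upper bound = 5


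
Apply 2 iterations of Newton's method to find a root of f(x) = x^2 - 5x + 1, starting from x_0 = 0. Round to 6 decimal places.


Newton's method: x_(n+1) = x_n - f(x_n)/f'(x_n)
f(x) = x^2 - 5x + 1
f'(x) = 2x - 5

Iteration 1:
  f(0.000000) = 1.000000
  f'(0.000000) = -5.000000
  x_1 = 0.000000 - (1.000000)/(-5.000000) = 0.200000

Iteration 2:
  f(0.200000) = 0.040000
  f'(0.200000) = -4.600000
  x_2 = 0.200000 - (0.040000)/(-4.600000) = 0.208696

x_2 = 0.208696


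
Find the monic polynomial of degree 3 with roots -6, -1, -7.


A monic polynomial with roots -6, -1, -7 is:
p(x) = (x + 6)(x + 1)(x + 7)
After multiplying by (x + 6): x + 6
After multiplying by (x + 1): x^2 + 7x + 6
After multiplying by (x + 7): x^3 + 14x^2 + 55x + 42

x^3 + 14x^2 + 55x + 42


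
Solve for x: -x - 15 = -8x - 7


Starting with: -x - 15 = -8x - 7
Move all x terms to left: (-1 + 8)x = -7 + 15
Simplify: 7x = 8
Divide both sides by 7: x = 8/7

x = 8/7


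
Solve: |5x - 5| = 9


An absolute value equation |expr| = 9 gives two cases:
Case 1: 5x - 5 = 9
  5x = 14, so x = 14/5
Case 2: 5x - 5 = -9
  5x = -4, so x = -4/5

x = -4/5, x = 14/5


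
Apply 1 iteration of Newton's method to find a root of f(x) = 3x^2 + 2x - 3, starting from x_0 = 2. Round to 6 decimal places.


Newton's method: x_(n+1) = x_n - f(x_n)/f'(x_n)
f(x) = 3x^2 + 2x - 3
f'(x) = 6x + 2

Iteration 1:
  f(2.000000) = 13.000000
  f'(2.000000) = 14.000000
  x_1 = 2.000000 - (13.000000)/(14.000000) = 1.071429

x_1 = 1.071429


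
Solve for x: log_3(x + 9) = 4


Convert to exponential form: x + 9 = 3^4 = 81
x = 81 - 9 = 72
Check: log_3(72 + 9) = log_3(81) = log_3(81) = 4 ✓

x = 72


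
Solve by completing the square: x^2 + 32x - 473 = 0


Start: x^2 + 32x - 473 = 0
Move constant: x^2 + 32x = 473
Half of 32 is 16, squared is 256
Add 256 to both sides: x^2 + 32x + 256 = 729
(x + 16)^2 = 729
x + 16 = ±27
x = -16 + 27 = 11 or x = -16 - 27 = -43

x = -43, x = 11


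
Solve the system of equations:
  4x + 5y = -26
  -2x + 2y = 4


Using Cramer's rule:
Determinant D = (4)(2) - (-2)(5) = 8 + 10 = 18
Dx = (-26)(2) - (4)(5) = -52 - 20 = -72
Dy = (4)(4) - (-2)(-26) = 16 - 52 = -36
x = Dx/D = -72/18 = -4
y = Dy/D = -36/18 = -2

x = -4, y = -2


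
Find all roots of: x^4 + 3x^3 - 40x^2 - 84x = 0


The constant term is 0, so x = 0 is a root. Factor out x:
  x^3 + 3x^2 - 40x - 84 = 0
Let p(x) = x^3 + 3x^2 - 40x - 84. By the rational root theorem (leading coefficient 1), any rational root is an integer divisor of 84: try ±1, ±2, ... in turn.
Test x = 1: value = -120 ≠ 0.
Test x = -1: value = -42 ≠ 0.
Test x = 2: value = -144 ≠ 0.
Test x = -2: value = 0 ✓, so (x + 2) is a factor.
Synthetic division by (x + 2): bring down 1; 1(-2) + 3 = 1; 1(-2) - 40 = -42; (-42)(-2) - 84 = 0 → quotient x^2 + x - 42, remainder 0.
Solve the quadratic x^2 + x - 42 = 0: discriminant = 1^2 - 4(1)(-42) = 1 + 168 = 169.
sqrt(169) = 13, so x = (-1 ± 13)/2: x = 6 or x = -7.
Collecting all roots found:

x = -7, x = -2, x = 0, x = 6


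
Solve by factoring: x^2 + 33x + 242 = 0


We need two numbers that multiply to 242 and add to 33.
Those numbers are 22 and 11 (since 22 * 11 = 242 and 22 + 11 = 33).
So x^2 + 33x + 242 = (x + 22)(x + 11) = 0
Setting each factor to zero: x = -22 or x = -11

x = -22, x = -11


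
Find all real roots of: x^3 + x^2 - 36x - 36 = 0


Let p(x) = x^3 + x^2 - 36x - 36. By the rational root theorem (leading coefficient 1), any rational root is an integer divisor of 36: try ±1, ±2, ... in turn.
Test x = 1: value = -70 ≠ 0.
Test x = -1: value = 0 ✓, so (x + 1) is a factor.
Synthetic division by (x + 1): bring down 1; 1(-1) + 1 = 0; 0(-1) - 36 = -36; (-36)(-1) - 36 = 0 → quotient x^2 - 36, remainder 0.
Solve the quadratic x^2 - 36 = 0: discriminant = 0^2 - 4(1)(-36) = 0 + 144 = 144.
sqrt(144) = 12, so x = (0 ± 12)/2: x = 6 or x = -6.

x = -6, x = -1, x = 6


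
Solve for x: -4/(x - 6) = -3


Multiply both sides by (x - 6): -4 = -3(x - 6)
Distribute: -4 = -3x + 18
-3x = -4 - 18 = -22
x = 22/3

x = 22/3


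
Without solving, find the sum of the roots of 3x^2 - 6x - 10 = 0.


By Vieta's formulas for ax^2 + bx + c = 0:
  Sum of roots = -b/a
  Product of roots = c/a

Here a = 3, b = -6, c = -10
Sum = -(-6)/3 = 2
Product = -10/3 = -10/3

Sum = 2


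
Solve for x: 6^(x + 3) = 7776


Express both sides with the same base.
7776 = 6^5
Since the bases match, equate exponents: x + 3 = 5
So x = 5 - (3) = 2

x = 2


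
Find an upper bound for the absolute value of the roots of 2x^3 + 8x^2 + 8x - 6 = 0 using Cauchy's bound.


Cauchy's bound: all roots r satisfy |r| <= 1 + max(|a_i/a_n|) for i = 0,...,n-1
where a_n is the leading coefficient.

Coefficients: [2, 8, 8, -6]
Leading coefficient a_n = 2
Ratios |a_i/a_n|: 4, 4, 3
Maximum ratio: 4
Cauchy's bound: |r| <= 1 + 4 = 5

Upper bound = 5


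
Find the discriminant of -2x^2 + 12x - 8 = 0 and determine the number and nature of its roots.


For ax^2 + bx + c = 0, discriminant D = b^2 - 4ac
Here a = -2, b = 12, c = -8
D = (12)^2 - 4(-2)(-8) = 144 - 64 = 80

D = 80 > 0 but not a perfect square
The equation has 2 distinct real irrational roots.

Discriminant = 80, 2 distinct real irrational roots


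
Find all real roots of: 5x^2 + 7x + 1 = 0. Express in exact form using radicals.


Using the quadratic formula: x = (-b ± sqrt(b^2 - 4ac)) / (2a)
Here a = 5, b = 7, c = 1
Discriminant = b^2 - 4ac = 7^2 - 4(5)(1) = 49 - 20 = 29
Since discriminant = 29 > 0, there are two real roots.
x = (-7 ± sqrt(29)) / 10
Numerically: x ≈ -0.1615 or x ≈ -1.2385

x = (-7 + sqrt(29)) / 10 or x = (-7 - sqrt(29)) / 10


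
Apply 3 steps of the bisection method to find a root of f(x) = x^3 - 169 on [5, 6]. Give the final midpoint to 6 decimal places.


f(x) = x^3 - 169
f(5) = -44 < 0
f(6) = 47 > 0

Step 1: midpoint = (5.000000 + 6.000000)/2 = 5.500000
  f(5.500000) = -2.625000
  f(mid) < 0, so root is in [5.500000, 6.000000]

Step 2: midpoint = (5.500000 + 6.000000)/2 = 5.750000
  f(5.750000) = 21.109375
  f(mid) > 0, so root is in [5.500000, 5.750000]

Step 3: midpoint = (5.500000 + 5.750000)/2 = 5.625000
  f(5.625000) = 8.978516
  f(mid) > 0, so root is in [5.500000, 5.625000]

midpoint = 5.625000


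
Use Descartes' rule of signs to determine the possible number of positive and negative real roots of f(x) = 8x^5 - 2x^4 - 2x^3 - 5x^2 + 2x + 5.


Descartes' rule of signs:

For positive roots, count sign changes in f(x) = 8x^5 - 2x^4 - 2x^3 - 5x^2 + 2x + 5:
Signs of coefficients: +, -, -, -, +, +
Number of sign changes: 2
Possible positive real roots: 2, 0

For negative roots, examine f(-x) = -8x^5 - 2x^4 + 2x^3 - 5x^2 - 2x + 5:
Signs of coefficients: -, -, +, -, -, +
Number of sign changes: 3
Possible negative real roots: 3, 1

Positive roots: 2 or 0; Negative roots: 3 or 1


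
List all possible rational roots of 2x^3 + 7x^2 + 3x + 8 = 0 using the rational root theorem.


Rational root theorem: possible roots are ±p/q where:
  p divides the constant term (8): p ∈ {1, 2, 4, 8}
  q divides the leading coefficient (2): q ∈ {1, 2}

All possible rational roots: -8, -4, -2, -1, -1/2, 1/2, 1, 2, 4, 8

-8, -4, -2, -1, -1/2, 1/2, 1, 2, 4, 8


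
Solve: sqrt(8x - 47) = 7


Square both sides: 8x - 47 = 7^2 = 49
8x = 49 + 47 = 96
x = 12
Check: sqrt(8*12 - 47) = sqrt(49) = 7 ✓

x = 12


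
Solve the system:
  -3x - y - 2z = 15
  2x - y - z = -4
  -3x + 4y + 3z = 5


Using Cramer's rule. Expand each determinant along the first row.
D  = (-3)*[(-1)*3 - (-1)*4] - (-1)*[2*3 - (-1)*(-3)] + (-2)*[2*4 - (-1)*(-3)]
  = (-3)*(1) - (-1)*(3) + (-2)*(5) = -10
Dx = 15*[(-1)*3 - (-1)*4] - (-1)*[(-4)*3 - (-1)*5] + (-2)*[(-4)*4 - (-1)*5]
  = 15*(1) - (-1)*(-7) + (-2)*(-11) = 30
Dy = (-3)*[(-4)*3 - (-1)*5] - 15*[2*3 - (-1)*(-3)] + (-2)*[2*5 - (-4)*(-3)]
  = (-3)*(-7) - 15*(3) + (-2)*(-2) = -20
Dz = (-3)*[(-1)*5 - (-4)*4] - (-1)*[2*5 - (-4)*(-3)] + 15*[2*4 - (-1)*(-3)]
  = (-3)*(11) - (-1)*(-2) + 15*(5) = 40
x = Dx/D = 30/-10 = -3, y = Dy/D = -20/-10 = 2, z = Dz/D = 40/-10 = -4
Check eq1: (-3)(-3) + (-1)(2) + (-2)(-4) = 15 = 15 ✓
Check eq2: (2)(-3) + (-1)(2) + (-1)(-4) = -4 = -4 ✓
Check eq3: (-3)(-3) + (4)(2) + (3)(-4) = 5 = 5 ✓

x = -3, y = 2, z = -4


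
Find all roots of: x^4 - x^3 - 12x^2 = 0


The lowest-degree term is x^2, so x = 0 is a root with multiplicity 2. Factor out x^2:
  x^2 - x - 12 = 0
Solve the quadratic x^2 - x - 12 = 0: discriminant = (-1)^2 - 4(1)(-12) = 1 + 48 = 49.
sqrt(49) = 7, so x = (1 ± 7)/2: x = 4 or x = -3.
Collecting all roots found:

x = -3, x = 0 (multiplicity 2), x = 4
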